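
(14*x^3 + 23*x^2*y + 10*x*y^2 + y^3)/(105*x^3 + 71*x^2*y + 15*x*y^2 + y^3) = (2*x^2 + 3*x*y + y^2)/(15*x^2 + 8*x*y + y^2)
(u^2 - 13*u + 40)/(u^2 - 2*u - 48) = (u - 5)/(u + 6)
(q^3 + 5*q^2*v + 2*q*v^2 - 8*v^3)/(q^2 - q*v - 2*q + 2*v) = (q^2 + 6*q*v + 8*v^2)/(q - 2)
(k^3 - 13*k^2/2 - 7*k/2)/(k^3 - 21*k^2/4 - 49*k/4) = 2*(2*k + 1)/(4*k + 7)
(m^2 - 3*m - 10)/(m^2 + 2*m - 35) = (m + 2)/(m + 7)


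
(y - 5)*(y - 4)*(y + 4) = y^3 - 5*y^2 - 16*y + 80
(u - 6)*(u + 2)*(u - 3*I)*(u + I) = u^4 - 4*u^3 - 2*I*u^3 - 9*u^2 + 8*I*u^2 - 12*u + 24*I*u - 36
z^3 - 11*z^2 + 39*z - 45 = (z - 5)*(z - 3)^2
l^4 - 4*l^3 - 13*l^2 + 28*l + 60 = (l - 5)*(l - 3)*(l + 2)^2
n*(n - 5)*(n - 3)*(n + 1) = n^4 - 7*n^3 + 7*n^2 + 15*n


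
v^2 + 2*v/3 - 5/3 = (v - 1)*(v + 5/3)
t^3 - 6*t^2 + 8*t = t*(t - 4)*(t - 2)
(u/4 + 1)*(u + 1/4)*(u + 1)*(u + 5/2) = u^4/4 + 31*u^3/16 + 147*u^2/32 + 113*u/32 + 5/8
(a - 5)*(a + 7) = a^2 + 2*a - 35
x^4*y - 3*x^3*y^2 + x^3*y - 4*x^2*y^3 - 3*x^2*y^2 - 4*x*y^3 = x*(x - 4*y)*(x + y)*(x*y + y)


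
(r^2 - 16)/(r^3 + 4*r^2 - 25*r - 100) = (r - 4)/(r^2 - 25)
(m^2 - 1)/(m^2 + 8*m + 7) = (m - 1)/(m + 7)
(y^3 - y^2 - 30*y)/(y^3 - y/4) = 4*(y^2 - y - 30)/(4*y^2 - 1)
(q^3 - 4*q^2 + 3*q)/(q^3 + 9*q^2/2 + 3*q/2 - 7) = 2*q*(q - 3)/(2*q^2 + 11*q + 14)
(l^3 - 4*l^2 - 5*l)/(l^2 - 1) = l*(l - 5)/(l - 1)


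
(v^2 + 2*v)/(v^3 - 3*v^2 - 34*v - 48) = v/(v^2 - 5*v - 24)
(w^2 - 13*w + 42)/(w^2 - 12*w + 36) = (w - 7)/(w - 6)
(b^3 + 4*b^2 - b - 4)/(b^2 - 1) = b + 4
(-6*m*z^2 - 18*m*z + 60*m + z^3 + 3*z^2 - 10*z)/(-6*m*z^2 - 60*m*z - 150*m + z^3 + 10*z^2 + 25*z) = (z - 2)/(z + 5)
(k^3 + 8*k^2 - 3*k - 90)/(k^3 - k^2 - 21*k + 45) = (k + 6)/(k - 3)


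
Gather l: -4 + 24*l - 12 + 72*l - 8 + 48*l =144*l - 24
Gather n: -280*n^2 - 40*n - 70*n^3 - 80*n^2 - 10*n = -70*n^3 - 360*n^2 - 50*n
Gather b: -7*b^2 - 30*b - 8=-7*b^2 - 30*b - 8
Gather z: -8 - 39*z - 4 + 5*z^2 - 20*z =5*z^2 - 59*z - 12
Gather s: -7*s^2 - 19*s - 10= -7*s^2 - 19*s - 10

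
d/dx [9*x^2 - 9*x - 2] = 18*x - 9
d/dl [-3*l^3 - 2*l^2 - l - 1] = -9*l^2 - 4*l - 1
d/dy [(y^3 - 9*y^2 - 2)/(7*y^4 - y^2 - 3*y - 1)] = (3*y*(6 - y)*(-7*y^4 + y^2 + 3*y + 1) - (-28*y^3 + 2*y + 3)*(-y^3 + 9*y^2 + 2))/(-7*y^4 + y^2 + 3*y + 1)^2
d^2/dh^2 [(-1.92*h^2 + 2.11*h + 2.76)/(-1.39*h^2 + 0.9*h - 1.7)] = (-3.349622*h^3 - 59.217336*h^2 + 50.63214*h + 13.21356)/(2.685619*h^6 - 5.21667*h^5 + 13.23141*h^4 - 13.4892*h^3 + 16.1823*h^2 - 7.803*h + 4.913)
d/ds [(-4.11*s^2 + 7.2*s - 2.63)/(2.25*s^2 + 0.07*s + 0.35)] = (-16.4877*s^2 + 8.958*s + 2.7041)/(5.0625*s^4 + 0.315*s^3 + 1.5799*s^2 + 0.049*s + 0.1225)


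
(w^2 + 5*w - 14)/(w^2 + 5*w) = (w^2 + 5*w - 14)/(w*(w + 5))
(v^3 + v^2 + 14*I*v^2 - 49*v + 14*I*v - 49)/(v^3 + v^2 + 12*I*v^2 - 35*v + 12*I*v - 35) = (v + 7*I)/(v + 5*I)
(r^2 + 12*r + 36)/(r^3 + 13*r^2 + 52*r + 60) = (r + 6)/(r^2 + 7*r + 10)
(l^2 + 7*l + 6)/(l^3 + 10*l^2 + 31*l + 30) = (l^2 + 7*l + 6)/(l^3 + 10*l^2 + 31*l + 30)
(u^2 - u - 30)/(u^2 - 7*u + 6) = (u + 5)/(u - 1)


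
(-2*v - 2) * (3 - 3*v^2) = 6*v^3 + 6*v^2 - 6*v - 6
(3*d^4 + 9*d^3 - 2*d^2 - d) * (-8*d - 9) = -24*d^5 - 99*d^4 - 65*d^3 + 26*d^2 + 9*d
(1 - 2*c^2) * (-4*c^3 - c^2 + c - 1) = 8*c^5 + 2*c^4 - 6*c^3 + c^2 + c - 1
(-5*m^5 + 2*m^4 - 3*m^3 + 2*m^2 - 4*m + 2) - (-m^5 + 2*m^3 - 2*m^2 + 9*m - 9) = -4*m^5 + 2*m^4 - 5*m^3 + 4*m^2 - 13*m + 11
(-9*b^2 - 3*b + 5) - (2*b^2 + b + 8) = -11*b^2 - 4*b - 3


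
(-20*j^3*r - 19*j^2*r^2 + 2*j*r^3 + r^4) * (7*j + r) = -140*j^4*r - 153*j^3*r^2 - 5*j^2*r^3 + 9*j*r^4 + r^5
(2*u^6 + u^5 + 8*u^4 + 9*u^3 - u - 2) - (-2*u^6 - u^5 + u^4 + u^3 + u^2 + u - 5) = 4*u^6 + 2*u^5 + 7*u^4 + 8*u^3 - u^2 - 2*u + 3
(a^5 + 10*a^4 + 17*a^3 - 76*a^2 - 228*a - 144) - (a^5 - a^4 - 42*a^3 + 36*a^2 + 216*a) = 11*a^4 + 59*a^3 - 112*a^2 - 444*a - 144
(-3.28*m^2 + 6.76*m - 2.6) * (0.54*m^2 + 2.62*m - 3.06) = -1.7712*m^4 - 4.9432*m^3 + 26.344*m^2 - 27.4976*m + 7.956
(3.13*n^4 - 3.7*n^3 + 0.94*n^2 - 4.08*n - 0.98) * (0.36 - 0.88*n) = -2.7544*n^5 + 4.3828*n^4 - 2.1592*n^3 + 3.9288*n^2 - 0.6064*n - 0.3528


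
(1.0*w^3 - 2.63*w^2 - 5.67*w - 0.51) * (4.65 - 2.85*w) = -2.85*w^4 + 12.1455*w^3 + 3.93*w^2 - 24.912*w - 2.3715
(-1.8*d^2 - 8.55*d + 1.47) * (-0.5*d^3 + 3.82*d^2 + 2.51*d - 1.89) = 0.9*d^5 - 2.601*d^4 - 37.914*d^3 - 12.4431*d^2 + 19.8492*d - 2.7783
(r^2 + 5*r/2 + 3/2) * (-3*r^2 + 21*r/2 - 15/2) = -3*r^4 + 3*r^3 + 57*r^2/4 - 3*r - 45/4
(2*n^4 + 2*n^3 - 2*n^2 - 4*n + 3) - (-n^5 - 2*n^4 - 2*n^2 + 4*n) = n^5 + 4*n^4 + 2*n^3 - 8*n + 3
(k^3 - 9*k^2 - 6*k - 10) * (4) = 4*k^3 - 36*k^2 - 24*k - 40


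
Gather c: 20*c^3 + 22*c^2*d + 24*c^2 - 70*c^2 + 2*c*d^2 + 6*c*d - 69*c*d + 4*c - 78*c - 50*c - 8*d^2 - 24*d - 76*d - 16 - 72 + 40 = 20*c^3 + c^2*(22*d - 46) + c*(2*d^2 - 63*d - 124) - 8*d^2 - 100*d - 48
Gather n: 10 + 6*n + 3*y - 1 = 6*n + 3*y + 9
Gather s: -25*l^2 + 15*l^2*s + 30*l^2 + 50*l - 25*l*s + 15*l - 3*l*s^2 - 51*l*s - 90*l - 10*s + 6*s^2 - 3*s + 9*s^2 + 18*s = 5*l^2 - 25*l + s^2*(15 - 3*l) + s*(15*l^2 - 76*l + 5)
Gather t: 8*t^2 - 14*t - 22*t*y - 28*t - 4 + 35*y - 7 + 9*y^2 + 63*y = 8*t^2 + t*(-22*y - 42) + 9*y^2 + 98*y - 11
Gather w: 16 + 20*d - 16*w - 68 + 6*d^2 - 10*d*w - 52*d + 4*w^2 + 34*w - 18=6*d^2 - 32*d + 4*w^2 + w*(18 - 10*d) - 70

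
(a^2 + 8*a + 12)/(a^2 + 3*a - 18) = (a + 2)/(a - 3)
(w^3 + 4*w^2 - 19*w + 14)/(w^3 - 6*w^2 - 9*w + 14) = (w^2 + 5*w - 14)/(w^2 - 5*w - 14)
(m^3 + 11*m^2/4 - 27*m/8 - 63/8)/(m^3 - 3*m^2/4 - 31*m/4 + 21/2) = (m + 3/2)/(m - 2)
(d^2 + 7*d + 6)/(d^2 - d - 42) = (d + 1)/(d - 7)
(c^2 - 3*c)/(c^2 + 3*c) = (c - 3)/(c + 3)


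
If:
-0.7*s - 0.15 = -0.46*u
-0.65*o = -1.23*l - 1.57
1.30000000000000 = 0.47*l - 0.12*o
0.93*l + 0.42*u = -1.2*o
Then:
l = 6.54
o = 14.80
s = -37.52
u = -56.78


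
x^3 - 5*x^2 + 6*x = x*(x - 3)*(x - 2)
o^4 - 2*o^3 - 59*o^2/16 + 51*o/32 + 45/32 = (o - 3)*(o - 3/4)*(o + 1/2)*(o + 5/4)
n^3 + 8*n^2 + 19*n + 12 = (n + 1)*(n + 3)*(n + 4)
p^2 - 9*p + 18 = (p - 6)*(p - 3)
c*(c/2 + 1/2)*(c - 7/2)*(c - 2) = c^4/2 - 9*c^3/4 + 3*c^2/4 + 7*c/2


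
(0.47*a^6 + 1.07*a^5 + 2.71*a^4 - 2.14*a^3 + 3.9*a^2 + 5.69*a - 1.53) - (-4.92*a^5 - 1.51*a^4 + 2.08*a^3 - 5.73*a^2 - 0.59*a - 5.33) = 0.47*a^6 + 5.99*a^5 + 4.22*a^4 - 4.22*a^3 + 9.63*a^2 + 6.28*a + 3.8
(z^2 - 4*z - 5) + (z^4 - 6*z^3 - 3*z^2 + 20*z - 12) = z^4 - 6*z^3 - 2*z^2 + 16*z - 17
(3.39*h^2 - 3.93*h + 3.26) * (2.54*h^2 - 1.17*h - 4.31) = 8.6106*h^4 - 13.9485*h^3 - 1.7324*h^2 + 13.1241*h - 14.0506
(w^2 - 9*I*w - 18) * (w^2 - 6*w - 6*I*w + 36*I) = w^4 - 6*w^3 - 15*I*w^3 - 72*w^2 + 90*I*w^2 + 432*w + 108*I*w - 648*I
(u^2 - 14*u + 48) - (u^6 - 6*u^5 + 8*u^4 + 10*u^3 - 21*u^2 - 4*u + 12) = -u^6 + 6*u^5 - 8*u^4 - 10*u^3 + 22*u^2 - 10*u + 36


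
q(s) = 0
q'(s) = 0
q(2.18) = 0.00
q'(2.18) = 0.00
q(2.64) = 0.00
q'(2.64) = 0.00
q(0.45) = 0.00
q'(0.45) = 0.00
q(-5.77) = 0.00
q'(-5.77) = 0.00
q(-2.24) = 0.00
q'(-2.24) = 0.00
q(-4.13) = 0.00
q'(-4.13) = 0.00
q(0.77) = 0.00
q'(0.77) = 0.00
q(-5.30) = 0.00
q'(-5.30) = 0.00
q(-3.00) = 0.00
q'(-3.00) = 0.00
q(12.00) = 0.00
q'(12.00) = 0.00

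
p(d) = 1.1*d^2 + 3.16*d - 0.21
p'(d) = 2.2*d + 3.16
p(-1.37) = -2.47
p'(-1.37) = 0.15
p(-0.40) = -1.30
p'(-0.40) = 2.28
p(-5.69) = 17.42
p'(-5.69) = -9.36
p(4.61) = 37.73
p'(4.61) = 13.30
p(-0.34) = -1.16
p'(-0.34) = 2.41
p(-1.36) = -2.47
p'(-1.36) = 0.17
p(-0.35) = -1.18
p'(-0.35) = 2.39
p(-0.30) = -1.06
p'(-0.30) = 2.50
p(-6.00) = 20.43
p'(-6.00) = -10.04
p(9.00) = 117.33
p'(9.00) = 22.96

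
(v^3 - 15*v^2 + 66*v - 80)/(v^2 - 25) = (v^2 - 10*v + 16)/(v + 5)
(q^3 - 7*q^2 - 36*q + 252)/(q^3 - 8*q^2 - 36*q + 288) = (q - 7)/(q - 8)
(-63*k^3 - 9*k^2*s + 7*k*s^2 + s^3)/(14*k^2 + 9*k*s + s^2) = (-9*k^2 + s^2)/(2*k + s)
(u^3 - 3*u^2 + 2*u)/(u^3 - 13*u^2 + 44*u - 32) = u*(u - 2)/(u^2 - 12*u + 32)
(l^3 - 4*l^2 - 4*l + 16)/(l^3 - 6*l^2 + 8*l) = (l + 2)/l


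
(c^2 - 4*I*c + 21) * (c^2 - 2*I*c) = c^4 - 6*I*c^3 + 13*c^2 - 42*I*c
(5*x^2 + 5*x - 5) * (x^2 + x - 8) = 5*x^4 + 10*x^3 - 40*x^2 - 45*x + 40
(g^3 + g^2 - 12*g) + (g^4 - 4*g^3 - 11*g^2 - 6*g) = g^4 - 3*g^3 - 10*g^2 - 18*g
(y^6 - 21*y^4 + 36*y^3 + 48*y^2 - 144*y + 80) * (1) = y^6 - 21*y^4 + 36*y^3 + 48*y^2 - 144*y + 80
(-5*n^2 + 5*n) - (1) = -5*n^2 + 5*n - 1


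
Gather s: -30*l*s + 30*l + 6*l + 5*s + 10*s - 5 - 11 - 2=36*l + s*(15 - 30*l) - 18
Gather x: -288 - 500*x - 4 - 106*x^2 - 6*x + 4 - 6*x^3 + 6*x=-6*x^3 - 106*x^2 - 500*x - 288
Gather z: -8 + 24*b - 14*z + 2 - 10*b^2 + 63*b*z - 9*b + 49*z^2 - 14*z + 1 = -10*b^2 + 15*b + 49*z^2 + z*(63*b - 28) - 5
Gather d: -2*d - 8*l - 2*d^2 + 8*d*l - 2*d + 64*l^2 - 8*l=-2*d^2 + d*(8*l - 4) + 64*l^2 - 16*l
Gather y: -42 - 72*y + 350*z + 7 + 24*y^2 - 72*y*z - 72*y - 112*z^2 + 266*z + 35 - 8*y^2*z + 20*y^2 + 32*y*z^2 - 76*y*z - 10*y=y^2*(44 - 8*z) + y*(32*z^2 - 148*z - 154) - 112*z^2 + 616*z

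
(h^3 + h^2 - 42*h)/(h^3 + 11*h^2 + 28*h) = (h - 6)/(h + 4)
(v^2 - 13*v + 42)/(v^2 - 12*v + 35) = (v - 6)/(v - 5)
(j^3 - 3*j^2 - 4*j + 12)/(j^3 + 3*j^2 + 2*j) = (j^2 - 5*j + 6)/(j*(j + 1))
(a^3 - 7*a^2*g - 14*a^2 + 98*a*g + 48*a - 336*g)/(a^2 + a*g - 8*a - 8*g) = (a^2 - 7*a*g - 6*a + 42*g)/(a + g)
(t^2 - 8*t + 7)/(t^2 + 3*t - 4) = (t - 7)/(t + 4)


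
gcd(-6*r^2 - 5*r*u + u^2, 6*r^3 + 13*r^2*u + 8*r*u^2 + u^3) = r + u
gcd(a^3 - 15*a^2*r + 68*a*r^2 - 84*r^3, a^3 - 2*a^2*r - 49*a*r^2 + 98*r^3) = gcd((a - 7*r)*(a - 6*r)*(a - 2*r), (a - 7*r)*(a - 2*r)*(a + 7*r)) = a^2 - 9*a*r + 14*r^2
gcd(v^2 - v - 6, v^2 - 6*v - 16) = v + 2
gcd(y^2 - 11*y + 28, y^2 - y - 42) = y - 7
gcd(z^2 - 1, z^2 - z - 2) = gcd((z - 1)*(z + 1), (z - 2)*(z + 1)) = z + 1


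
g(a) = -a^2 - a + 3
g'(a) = -2*a - 1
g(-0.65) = 3.23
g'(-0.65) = 0.30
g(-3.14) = -3.72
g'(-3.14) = 5.28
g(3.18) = -10.29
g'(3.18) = -7.36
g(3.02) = -9.14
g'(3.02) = -7.04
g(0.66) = 1.90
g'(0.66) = -2.32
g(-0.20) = 3.16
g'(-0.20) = -0.60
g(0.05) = 2.95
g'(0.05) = -1.10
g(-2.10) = 0.69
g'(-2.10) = 3.20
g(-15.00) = -207.00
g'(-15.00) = 29.00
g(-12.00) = -129.00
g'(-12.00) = 23.00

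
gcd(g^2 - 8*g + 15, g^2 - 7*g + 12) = g - 3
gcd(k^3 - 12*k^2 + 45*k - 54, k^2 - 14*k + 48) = k - 6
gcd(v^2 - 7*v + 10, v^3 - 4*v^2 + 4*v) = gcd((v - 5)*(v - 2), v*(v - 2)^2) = v - 2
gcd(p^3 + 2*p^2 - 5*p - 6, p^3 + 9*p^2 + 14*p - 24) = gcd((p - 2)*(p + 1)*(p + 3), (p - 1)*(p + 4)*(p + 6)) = 1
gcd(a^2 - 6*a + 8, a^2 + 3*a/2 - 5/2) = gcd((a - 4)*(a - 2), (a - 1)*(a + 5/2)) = 1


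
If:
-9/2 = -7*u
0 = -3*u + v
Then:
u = 9/14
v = 27/14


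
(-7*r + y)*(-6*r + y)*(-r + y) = -42*r^3 + 55*r^2*y - 14*r*y^2 + y^3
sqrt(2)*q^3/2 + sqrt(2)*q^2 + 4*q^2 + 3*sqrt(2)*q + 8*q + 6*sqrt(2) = (q + 2)*(q + 3*sqrt(2))*(sqrt(2)*q/2 + 1)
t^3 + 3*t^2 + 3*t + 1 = (t + 1)^3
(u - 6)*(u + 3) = u^2 - 3*u - 18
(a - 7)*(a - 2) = a^2 - 9*a + 14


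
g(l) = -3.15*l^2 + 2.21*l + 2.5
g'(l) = 2.21 - 6.3*l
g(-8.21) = -227.97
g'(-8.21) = 53.93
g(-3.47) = -43.10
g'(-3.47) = 24.07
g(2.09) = -6.64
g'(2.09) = -10.96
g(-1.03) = -3.12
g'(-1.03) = 8.70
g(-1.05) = -3.29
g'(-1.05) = 8.82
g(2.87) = -17.10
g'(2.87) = -15.87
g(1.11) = 1.07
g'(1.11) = -4.78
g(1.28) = 0.17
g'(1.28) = -5.85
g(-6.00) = -124.16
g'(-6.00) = 40.01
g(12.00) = -424.58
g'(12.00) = -73.39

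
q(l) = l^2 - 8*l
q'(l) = 2*l - 8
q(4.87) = -15.24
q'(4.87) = 1.74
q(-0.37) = 3.10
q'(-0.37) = -8.74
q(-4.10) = 49.61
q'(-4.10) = -16.20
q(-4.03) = 48.48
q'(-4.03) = -16.06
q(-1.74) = 16.95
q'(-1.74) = -11.48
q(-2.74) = 29.43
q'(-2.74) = -13.48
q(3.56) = -15.81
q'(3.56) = -0.88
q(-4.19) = 51.08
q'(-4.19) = -16.38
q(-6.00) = 84.00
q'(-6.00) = -20.00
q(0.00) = 0.00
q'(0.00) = -8.00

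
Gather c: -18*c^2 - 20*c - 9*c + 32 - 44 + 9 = -18*c^2 - 29*c - 3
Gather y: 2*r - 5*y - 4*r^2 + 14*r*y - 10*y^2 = -4*r^2 + 2*r - 10*y^2 + y*(14*r - 5)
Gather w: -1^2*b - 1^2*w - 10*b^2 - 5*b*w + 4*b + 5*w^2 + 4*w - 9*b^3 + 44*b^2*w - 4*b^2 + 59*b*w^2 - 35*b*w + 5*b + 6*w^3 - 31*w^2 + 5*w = -9*b^3 - 14*b^2 + 8*b + 6*w^3 + w^2*(59*b - 26) + w*(44*b^2 - 40*b + 8)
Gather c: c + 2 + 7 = c + 9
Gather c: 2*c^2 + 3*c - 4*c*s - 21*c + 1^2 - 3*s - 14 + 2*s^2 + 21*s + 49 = 2*c^2 + c*(-4*s - 18) + 2*s^2 + 18*s + 36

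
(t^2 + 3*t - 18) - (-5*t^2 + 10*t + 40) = 6*t^2 - 7*t - 58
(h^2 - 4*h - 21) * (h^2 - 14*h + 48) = h^4 - 18*h^3 + 83*h^2 + 102*h - 1008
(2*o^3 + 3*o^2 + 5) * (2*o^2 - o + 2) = 4*o^5 + 4*o^4 + o^3 + 16*o^2 - 5*o + 10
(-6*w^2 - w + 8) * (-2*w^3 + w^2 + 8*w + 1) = 12*w^5 - 4*w^4 - 65*w^3 - 6*w^2 + 63*w + 8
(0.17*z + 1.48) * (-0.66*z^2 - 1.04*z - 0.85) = -0.1122*z^3 - 1.1536*z^2 - 1.6837*z - 1.258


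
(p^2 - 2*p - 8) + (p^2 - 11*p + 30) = 2*p^2 - 13*p + 22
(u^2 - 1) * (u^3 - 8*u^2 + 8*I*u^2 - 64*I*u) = u^5 - 8*u^4 + 8*I*u^4 - u^3 - 64*I*u^3 + 8*u^2 - 8*I*u^2 + 64*I*u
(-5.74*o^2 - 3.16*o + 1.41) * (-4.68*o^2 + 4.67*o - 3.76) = 26.8632*o^4 - 12.017*o^3 + 0.226399999999998*o^2 + 18.4663*o - 5.3016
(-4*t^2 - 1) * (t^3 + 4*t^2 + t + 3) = -4*t^5 - 16*t^4 - 5*t^3 - 16*t^2 - t - 3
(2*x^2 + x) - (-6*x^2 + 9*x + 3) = 8*x^2 - 8*x - 3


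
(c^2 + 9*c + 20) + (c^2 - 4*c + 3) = 2*c^2 + 5*c + 23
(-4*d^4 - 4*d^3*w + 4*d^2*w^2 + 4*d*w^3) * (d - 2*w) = -4*d^5 + 4*d^4*w + 12*d^3*w^2 - 4*d^2*w^3 - 8*d*w^4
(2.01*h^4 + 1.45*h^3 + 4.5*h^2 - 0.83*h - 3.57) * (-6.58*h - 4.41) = -13.2258*h^5 - 18.4051*h^4 - 36.0045*h^3 - 14.3836*h^2 + 27.1509*h + 15.7437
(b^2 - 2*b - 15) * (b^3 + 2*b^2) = b^5 - 19*b^3 - 30*b^2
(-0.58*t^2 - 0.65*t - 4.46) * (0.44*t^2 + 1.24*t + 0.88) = -0.2552*t^4 - 1.0052*t^3 - 3.2788*t^2 - 6.1024*t - 3.9248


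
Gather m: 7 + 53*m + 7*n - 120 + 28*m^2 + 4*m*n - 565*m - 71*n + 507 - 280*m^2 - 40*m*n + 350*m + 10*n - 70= -252*m^2 + m*(-36*n - 162) - 54*n + 324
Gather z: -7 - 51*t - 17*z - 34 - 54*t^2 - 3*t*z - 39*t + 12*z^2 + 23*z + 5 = -54*t^2 - 90*t + 12*z^2 + z*(6 - 3*t) - 36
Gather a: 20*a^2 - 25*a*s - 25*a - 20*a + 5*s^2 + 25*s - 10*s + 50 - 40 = 20*a^2 + a*(-25*s - 45) + 5*s^2 + 15*s + 10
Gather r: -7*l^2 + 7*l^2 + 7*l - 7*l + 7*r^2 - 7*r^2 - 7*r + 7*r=0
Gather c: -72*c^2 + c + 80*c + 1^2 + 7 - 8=-72*c^2 + 81*c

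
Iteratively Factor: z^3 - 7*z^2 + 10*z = (z - 5)*(z^2 - 2*z) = z*(z - 5)*(z - 2)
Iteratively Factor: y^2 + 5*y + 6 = (y + 2)*(y + 3)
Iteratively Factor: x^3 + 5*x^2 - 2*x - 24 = (x + 4)*(x^2 + x - 6) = (x + 3)*(x + 4)*(x - 2)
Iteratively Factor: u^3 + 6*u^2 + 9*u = (u)*(u^2 + 6*u + 9) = u*(u + 3)*(u + 3)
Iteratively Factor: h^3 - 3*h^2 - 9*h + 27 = (h - 3)*(h^2 - 9) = (h - 3)*(h + 3)*(h - 3)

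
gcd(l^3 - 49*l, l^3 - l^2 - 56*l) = l^2 + 7*l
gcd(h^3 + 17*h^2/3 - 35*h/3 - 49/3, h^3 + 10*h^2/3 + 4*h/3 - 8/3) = 1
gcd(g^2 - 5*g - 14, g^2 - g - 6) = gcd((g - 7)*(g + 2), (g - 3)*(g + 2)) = g + 2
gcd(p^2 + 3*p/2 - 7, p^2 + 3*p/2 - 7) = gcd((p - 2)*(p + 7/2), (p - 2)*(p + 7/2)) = p^2 + 3*p/2 - 7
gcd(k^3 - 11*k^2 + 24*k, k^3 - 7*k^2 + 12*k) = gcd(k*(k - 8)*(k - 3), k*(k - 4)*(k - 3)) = k^2 - 3*k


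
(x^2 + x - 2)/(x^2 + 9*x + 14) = (x - 1)/(x + 7)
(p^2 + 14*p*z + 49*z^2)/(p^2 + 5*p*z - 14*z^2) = (-p - 7*z)/(-p + 2*z)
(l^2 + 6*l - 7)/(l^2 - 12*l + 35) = (l^2 + 6*l - 7)/(l^2 - 12*l + 35)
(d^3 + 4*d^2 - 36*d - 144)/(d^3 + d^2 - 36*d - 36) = (d + 4)/(d + 1)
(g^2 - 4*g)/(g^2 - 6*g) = (g - 4)/(g - 6)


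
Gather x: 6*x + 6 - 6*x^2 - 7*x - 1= -6*x^2 - x + 5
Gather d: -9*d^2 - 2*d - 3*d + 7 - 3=-9*d^2 - 5*d + 4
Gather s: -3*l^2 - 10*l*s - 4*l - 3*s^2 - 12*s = -3*l^2 - 4*l - 3*s^2 + s*(-10*l - 12)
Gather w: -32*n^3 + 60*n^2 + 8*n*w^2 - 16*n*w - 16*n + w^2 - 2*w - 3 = -32*n^3 + 60*n^2 - 16*n + w^2*(8*n + 1) + w*(-16*n - 2) - 3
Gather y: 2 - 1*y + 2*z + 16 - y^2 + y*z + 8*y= -y^2 + y*(z + 7) + 2*z + 18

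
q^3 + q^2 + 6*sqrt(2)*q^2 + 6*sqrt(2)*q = q*(q + 1)*(q + 6*sqrt(2))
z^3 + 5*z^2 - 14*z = z*(z - 2)*(z + 7)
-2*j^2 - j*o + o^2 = (-2*j + o)*(j + o)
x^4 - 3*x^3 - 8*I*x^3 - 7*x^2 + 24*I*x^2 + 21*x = x*(x - 3)*(x - 7*I)*(x - I)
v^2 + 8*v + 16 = (v + 4)^2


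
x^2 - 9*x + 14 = (x - 7)*(x - 2)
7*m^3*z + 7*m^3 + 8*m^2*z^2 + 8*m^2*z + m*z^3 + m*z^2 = (m + z)*(7*m + z)*(m*z + m)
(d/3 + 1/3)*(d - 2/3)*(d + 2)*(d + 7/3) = d^4/3 + 14*d^3/9 + 49*d^2/27 - 4*d/9 - 28/27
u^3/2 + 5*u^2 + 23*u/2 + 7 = (u/2 + 1)*(u + 1)*(u + 7)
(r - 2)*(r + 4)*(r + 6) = r^3 + 8*r^2 + 4*r - 48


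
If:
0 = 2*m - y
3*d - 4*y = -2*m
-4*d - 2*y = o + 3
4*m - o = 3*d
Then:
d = -3/5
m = -3/10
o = 3/5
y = -3/5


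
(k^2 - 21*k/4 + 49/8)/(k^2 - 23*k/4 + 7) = (k - 7/2)/(k - 4)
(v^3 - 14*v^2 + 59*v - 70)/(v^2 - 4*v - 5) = (v^2 - 9*v + 14)/(v + 1)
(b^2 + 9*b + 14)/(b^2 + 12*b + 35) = (b + 2)/(b + 5)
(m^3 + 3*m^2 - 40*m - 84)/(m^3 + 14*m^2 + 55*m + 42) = (m^2 - 4*m - 12)/(m^2 + 7*m + 6)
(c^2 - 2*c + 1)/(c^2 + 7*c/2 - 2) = 2*(c^2 - 2*c + 1)/(2*c^2 + 7*c - 4)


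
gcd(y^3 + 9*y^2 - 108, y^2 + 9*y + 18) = y + 6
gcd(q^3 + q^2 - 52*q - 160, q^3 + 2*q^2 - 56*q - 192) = q^2 - 4*q - 32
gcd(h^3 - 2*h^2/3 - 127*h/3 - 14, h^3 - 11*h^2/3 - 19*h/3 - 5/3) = h + 1/3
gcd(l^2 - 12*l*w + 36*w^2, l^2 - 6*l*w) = -l + 6*w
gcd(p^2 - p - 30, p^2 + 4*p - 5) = p + 5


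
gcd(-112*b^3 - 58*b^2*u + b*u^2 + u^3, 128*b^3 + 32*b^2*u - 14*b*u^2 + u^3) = -16*b^2 - 6*b*u + u^2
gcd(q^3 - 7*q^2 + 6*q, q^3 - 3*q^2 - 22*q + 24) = q^2 - 7*q + 6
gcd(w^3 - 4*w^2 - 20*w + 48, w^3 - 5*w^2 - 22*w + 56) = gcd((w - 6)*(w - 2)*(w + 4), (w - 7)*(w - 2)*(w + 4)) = w^2 + 2*w - 8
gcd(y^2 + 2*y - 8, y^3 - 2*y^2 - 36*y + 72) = y - 2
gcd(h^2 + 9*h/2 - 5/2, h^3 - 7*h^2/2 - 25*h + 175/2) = h + 5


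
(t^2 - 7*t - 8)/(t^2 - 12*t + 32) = (t + 1)/(t - 4)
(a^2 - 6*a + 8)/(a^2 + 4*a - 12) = (a - 4)/(a + 6)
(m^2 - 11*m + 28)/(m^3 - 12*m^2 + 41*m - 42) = (m - 4)/(m^2 - 5*m + 6)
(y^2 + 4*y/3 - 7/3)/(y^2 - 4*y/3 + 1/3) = (3*y + 7)/(3*y - 1)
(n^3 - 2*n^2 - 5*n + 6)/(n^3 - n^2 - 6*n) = (n - 1)/n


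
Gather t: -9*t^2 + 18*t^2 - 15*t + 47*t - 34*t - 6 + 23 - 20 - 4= 9*t^2 - 2*t - 7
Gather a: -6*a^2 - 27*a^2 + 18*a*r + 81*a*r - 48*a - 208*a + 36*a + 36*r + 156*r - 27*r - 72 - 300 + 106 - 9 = -33*a^2 + a*(99*r - 220) + 165*r - 275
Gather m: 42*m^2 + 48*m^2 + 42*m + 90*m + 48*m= 90*m^2 + 180*m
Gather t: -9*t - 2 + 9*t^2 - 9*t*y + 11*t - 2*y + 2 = 9*t^2 + t*(2 - 9*y) - 2*y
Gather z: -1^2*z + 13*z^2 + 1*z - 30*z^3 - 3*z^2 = -30*z^3 + 10*z^2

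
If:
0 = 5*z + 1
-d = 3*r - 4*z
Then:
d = -3*r - 4/5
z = -1/5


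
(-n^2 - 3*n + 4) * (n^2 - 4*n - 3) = -n^4 + n^3 + 19*n^2 - 7*n - 12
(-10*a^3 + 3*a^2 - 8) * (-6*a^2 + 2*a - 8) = 60*a^5 - 38*a^4 + 86*a^3 + 24*a^2 - 16*a + 64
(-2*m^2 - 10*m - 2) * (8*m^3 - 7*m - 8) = -16*m^5 - 80*m^4 - 2*m^3 + 86*m^2 + 94*m + 16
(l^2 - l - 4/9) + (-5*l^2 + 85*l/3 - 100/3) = -4*l^2 + 82*l/3 - 304/9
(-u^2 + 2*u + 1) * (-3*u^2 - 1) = 3*u^4 - 6*u^3 - 2*u^2 - 2*u - 1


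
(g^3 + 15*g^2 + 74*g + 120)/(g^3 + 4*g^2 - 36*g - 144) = (g + 5)/(g - 6)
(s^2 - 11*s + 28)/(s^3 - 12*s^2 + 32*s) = (s - 7)/(s*(s - 8))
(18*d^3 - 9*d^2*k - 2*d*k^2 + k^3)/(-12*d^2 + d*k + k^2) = (-6*d^2 + d*k + k^2)/(4*d + k)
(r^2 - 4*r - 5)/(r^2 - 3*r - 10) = (r + 1)/(r + 2)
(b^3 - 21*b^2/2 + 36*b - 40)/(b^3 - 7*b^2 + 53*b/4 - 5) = 2*(b - 4)/(2*b - 1)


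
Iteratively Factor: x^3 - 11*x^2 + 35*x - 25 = (x - 5)*(x^2 - 6*x + 5) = (x - 5)*(x - 1)*(x - 5)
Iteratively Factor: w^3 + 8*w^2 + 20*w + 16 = (w + 2)*(w^2 + 6*w + 8) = (w + 2)^2*(w + 4)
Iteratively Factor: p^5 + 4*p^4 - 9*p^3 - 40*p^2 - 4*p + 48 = (p - 1)*(p^4 + 5*p^3 - 4*p^2 - 44*p - 48) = (p - 1)*(p + 2)*(p^3 + 3*p^2 - 10*p - 24) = (p - 1)*(p + 2)*(p + 4)*(p^2 - p - 6) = (p - 3)*(p - 1)*(p + 2)*(p + 4)*(p + 2)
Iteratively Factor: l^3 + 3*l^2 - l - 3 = (l - 1)*(l^2 + 4*l + 3) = (l - 1)*(l + 3)*(l + 1)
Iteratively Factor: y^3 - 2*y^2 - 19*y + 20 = (y + 4)*(y^2 - 6*y + 5) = (y - 5)*(y + 4)*(y - 1)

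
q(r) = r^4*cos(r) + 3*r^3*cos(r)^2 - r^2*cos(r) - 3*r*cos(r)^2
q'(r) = -r^4*sin(r) - 6*r^3*sin(r)*cos(r) + 4*r^3*cos(r) + r^2*sin(r) + 9*r^2*cos(r)^2 + 6*r*sin(r)*cos(r) - 2*r*cos(r) - 3*cos(r)^2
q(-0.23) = 0.57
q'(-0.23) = -1.71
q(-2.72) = -86.66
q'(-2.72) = 179.78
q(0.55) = -1.02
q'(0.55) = 0.56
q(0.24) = -0.69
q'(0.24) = -2.43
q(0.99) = -0.03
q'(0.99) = 2.87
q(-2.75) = -92.13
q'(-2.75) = 184.53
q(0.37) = -0.94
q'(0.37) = -1.35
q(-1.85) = -3.31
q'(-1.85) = 23.17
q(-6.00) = 629.00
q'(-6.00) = -536.15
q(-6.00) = 629.00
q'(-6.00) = -536.15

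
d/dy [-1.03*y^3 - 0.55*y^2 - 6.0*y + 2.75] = -3.09*y^2 - 1.1*y - 6.0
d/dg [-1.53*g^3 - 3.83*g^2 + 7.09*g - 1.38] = -4.59*g^2 - 7.66*g + 7.09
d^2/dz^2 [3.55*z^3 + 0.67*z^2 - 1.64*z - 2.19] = 21.3*z + 1.34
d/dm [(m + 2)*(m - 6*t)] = 2*m - 6*t + 2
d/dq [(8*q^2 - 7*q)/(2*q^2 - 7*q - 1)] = (-42*q^2 - 16*q + 7)/(4*q^4 - 28*q^3 + 45*q^2 + 14*q + 1)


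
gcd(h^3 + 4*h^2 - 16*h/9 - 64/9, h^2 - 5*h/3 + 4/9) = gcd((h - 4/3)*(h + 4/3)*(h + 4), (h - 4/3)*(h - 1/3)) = h - 4/3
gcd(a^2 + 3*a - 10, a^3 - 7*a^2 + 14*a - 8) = a - 2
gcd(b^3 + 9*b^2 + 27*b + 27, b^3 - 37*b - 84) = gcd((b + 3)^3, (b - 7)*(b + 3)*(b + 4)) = b + 3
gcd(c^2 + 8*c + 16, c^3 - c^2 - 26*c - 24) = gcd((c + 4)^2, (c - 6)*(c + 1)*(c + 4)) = c + 4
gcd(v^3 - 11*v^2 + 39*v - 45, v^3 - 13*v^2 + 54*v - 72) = v - 3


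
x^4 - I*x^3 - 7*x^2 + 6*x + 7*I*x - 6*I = (x - 2)*(x - 1)*(x + 3)*(x - I)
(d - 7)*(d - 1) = d^2 - 8*d + 7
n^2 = n^2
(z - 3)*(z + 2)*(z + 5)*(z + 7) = z^4 + 11*z^3 + 17*z^2 - 107*z - 210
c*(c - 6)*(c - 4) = c^3 - 10*c^2 + 24*c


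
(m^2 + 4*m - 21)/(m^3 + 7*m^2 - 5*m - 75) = (m + 7)/(m^2 + 10*m + 25)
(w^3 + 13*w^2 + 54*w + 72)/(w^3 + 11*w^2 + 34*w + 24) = (w + 3)/(w + 1)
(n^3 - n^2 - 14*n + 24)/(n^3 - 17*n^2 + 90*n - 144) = (n^2 + 2*n - 8)/(n^2 - 14*n + 48)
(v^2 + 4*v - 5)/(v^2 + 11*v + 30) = (v - 1)/(v + 6)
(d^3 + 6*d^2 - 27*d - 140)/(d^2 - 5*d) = d + 11 + 28/d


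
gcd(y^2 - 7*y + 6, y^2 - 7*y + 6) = y^2 - 7*y + 6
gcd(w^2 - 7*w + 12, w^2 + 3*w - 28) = w - 4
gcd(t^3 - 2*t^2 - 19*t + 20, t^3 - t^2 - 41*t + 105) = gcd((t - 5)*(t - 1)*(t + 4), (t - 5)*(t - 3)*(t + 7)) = t - 5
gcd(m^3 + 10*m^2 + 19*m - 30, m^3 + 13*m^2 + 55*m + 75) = m + 5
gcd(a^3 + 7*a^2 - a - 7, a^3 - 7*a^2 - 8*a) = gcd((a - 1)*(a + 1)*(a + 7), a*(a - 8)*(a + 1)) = a + 1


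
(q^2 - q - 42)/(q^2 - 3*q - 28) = (q + 6)/(q + 4)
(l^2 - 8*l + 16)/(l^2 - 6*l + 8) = (l - 4)/(l - 2)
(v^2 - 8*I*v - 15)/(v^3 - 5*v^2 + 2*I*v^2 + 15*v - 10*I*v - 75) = (v - 5*I)/(v^2 + 5*v*(-1 + I) - 25*I)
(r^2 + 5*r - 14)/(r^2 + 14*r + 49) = (r - 2)/(r + 7)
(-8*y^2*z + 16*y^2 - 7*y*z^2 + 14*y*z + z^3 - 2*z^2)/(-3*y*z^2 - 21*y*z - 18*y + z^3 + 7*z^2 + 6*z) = (8*y^2*z - 16*y^2 + 7*y*z^2 - 14*y*z - z^3 + 2*z^2)/(3*y*z^2 + 21*y*z + 18*y - z^3 - 7*z^2 - 6*z)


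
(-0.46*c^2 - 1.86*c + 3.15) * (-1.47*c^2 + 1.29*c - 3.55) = 0.6762*c^4 + 2.1408*c^3 - 5.3969*c^2 + 10.6665*c - 11.1825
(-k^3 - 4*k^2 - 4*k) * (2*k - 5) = -2*k^4 - 3*k^3 + 12*k^2 + 20*k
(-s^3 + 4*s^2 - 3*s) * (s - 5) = -s^4 + 9*s^3 - 23*s^2 + 15*s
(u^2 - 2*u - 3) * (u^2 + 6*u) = u^4 + 4*u^3 - 15*u^2 - 18*u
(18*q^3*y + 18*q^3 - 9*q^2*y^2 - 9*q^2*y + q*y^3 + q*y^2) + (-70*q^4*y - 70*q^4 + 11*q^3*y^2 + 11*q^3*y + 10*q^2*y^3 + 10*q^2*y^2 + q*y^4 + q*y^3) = -70*q^4*y - 70*q^4 + 11*q^3*y^2 + 29*q^3*y + 18*q^3 + 10*q^2*y^3 + q^2*y^2 - 9*q^2*y + q*y^4 + 2*q*y^3 + q*y^2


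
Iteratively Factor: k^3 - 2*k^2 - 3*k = (k)*(k^2 - 2*k - 3) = k*(k - 3)*(k + 1)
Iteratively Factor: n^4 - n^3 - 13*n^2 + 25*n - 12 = (n - 1)*(n^3 - 13*n + 12) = (n - 3)*(n - 1)*(n^2 + 3*n - 4) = (n - 3)*(n - 1)*(n + 4)*(n - 1)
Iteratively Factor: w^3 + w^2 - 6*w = (w - 2)*(w^2 + 3*w) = (w - 2)*(w + 3)*(w)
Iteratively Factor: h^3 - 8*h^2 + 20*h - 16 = (h - 2)*(h^2 - 6*h + 8) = (h - 4)*(h - 2)*(h - 2)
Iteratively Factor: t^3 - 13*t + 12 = (t - 1)*(t^2 + t - 12) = (t - 1)*(t + 4)*(t - 3)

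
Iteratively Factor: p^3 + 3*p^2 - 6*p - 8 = (p + 4)*(p^2 - p - 2) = (p - 2)*(p + 4)*(p + 1)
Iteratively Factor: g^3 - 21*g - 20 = (g + 4)*(g^2 - 4*g - 5) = (g + 1)*(g + 4)*(g - 5)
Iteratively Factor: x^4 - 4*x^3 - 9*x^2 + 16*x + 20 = (x - 5)*(x^3 + x^2 - 4*x - 4) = (x - 5)*(x + 1)*(x^2 - 4) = (x - 5)*(x + 1)*(x + 2)*(x - 2)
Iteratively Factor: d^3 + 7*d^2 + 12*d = (d)*(d^2 + 7*d + 12) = d*(d + 3)*(d + 4)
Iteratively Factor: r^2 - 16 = (r + 4)*(r - 4)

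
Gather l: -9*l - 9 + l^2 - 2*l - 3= l^2 - 11*l - 12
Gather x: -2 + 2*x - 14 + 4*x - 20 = 6*x - 36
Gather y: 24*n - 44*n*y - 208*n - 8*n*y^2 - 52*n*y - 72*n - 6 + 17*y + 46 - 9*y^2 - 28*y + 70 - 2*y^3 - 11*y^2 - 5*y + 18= -256*n - 2*y^3 + y^2*(-8*n - 20) + y*(-96*n - 16) + 128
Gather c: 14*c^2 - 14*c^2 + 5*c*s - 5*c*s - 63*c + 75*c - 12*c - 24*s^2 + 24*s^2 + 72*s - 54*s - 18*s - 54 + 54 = 0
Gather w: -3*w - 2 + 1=-3*w - 1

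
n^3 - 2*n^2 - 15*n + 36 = (n - 3)^2*(n + 4)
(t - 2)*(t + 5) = t^2 + 3*t - 10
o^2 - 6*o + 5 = (o - 5)*(o - 1)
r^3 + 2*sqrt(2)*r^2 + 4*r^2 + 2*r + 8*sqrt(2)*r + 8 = (r + 4)*(r + sqrt(2))^2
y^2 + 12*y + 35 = (y + 5)*(y + 7)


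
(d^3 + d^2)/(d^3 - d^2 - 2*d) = d/(d - 2)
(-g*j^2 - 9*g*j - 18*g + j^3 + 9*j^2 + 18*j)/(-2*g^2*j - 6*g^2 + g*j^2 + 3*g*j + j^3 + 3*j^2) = (j + 6)/(2*g + j)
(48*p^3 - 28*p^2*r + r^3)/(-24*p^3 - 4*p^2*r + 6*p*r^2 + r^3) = (-4*p + r)/(2*p + r)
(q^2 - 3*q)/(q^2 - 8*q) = (q - 3)/(q - 8)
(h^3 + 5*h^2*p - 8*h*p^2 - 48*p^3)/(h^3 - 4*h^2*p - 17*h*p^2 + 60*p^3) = (-h - 4*p)/(-h + 5*p)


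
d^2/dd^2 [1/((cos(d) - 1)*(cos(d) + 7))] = (-4*sin(d)^4 + 66*sin(d)^2 - 39*cos(d)/2 - 9*cos(3*d)/2 + 24)/((cos(d) - 1)^3*(cos(d) + 7)^3)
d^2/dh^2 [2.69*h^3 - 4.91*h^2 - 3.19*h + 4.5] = 16.14*h - 9.82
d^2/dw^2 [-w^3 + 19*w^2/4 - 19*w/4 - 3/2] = 19/2 - 6*w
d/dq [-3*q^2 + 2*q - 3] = 2 - 6*q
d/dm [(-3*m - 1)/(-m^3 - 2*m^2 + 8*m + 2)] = (-6*m^3 - 9*m^2 - 4*m + 2)/(m^6 + 4*m^5 - 12*m^4 - 36*m^3 + 56*m^2 + 32*m + 4)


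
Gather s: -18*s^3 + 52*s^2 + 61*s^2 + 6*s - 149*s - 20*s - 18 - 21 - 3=-18*s^3 + 113*s^2 - 163*s - 42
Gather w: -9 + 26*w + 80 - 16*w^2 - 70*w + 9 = -16*w^2 - 44*w + 80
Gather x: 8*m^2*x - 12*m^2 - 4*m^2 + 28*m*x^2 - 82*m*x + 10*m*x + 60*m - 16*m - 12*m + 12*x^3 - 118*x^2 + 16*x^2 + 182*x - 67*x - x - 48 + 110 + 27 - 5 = -16*m^2 + 32*m + 12*x^3 + x^2*(28*m - 102) + x*(8*m^2 - 72*m + 114) + 84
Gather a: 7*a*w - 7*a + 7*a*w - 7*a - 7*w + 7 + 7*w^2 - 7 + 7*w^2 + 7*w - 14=a*(14*w - 14) + 14*w^2 - 14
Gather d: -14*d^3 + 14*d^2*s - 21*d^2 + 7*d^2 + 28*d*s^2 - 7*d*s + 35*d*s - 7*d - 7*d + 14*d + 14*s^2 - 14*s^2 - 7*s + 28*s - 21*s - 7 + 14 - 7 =-14*d^3 + d^2*(14*s - 14) + d*(28*s^2 + 28*s)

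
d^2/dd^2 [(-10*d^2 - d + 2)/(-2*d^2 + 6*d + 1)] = 4*(62*d^3 + 18*d^2 + 39*d - 36)/(8*d^6 - 72*d^5 + 204*d^4 - 144*d^3 - 102*d^2 - 18*d - 1)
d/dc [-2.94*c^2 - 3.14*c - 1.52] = -5.88*c - 3.14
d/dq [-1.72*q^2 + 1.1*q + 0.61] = 1.1 - 3.44*q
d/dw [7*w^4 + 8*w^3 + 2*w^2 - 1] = 4*w*(7*w^2 + 6*w + 1)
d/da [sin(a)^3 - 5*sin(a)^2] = (3*sin(a) - 10)*sin(a)*cos(a)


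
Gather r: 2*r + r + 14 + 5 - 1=3*r + 18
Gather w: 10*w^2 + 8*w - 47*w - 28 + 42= 10*w^2 - 39*w + 14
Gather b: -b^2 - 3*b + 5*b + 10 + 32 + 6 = -b^2 + 2*b + 48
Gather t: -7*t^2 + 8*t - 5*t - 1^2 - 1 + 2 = -7*t^2 + 3*t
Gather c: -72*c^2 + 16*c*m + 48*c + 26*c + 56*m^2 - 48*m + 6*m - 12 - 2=-72*c^2 + c*(16*m + 74) + 56*m^2 - 42*m - 14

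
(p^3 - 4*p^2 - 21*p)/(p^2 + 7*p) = (p^2 - 4*p - 21)/(p + 7)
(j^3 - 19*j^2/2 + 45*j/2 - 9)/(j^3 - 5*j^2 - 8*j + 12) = (j^2 - 7*j/2 + 3/2)/(j^2 + j - 2)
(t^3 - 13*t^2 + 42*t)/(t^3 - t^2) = (t^2 - 13*t + 42)/(t*(t - 1))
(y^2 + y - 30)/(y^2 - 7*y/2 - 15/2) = 2*(y + 6)/(2*y + 3)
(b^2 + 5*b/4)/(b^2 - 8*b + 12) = b*(4*b + 5)/(4*(b^2 - 8*b + 12))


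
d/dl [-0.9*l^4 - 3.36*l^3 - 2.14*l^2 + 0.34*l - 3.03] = -3.6*l^3 - 10.08*l^2 - 4.28*l + 0.34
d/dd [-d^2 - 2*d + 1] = -2*d - 2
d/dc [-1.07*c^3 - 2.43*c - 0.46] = -3.21*c^2 - 2.43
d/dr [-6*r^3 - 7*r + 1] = -18*r^2 - 7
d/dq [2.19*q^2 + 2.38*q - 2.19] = 4.38*q + 2.38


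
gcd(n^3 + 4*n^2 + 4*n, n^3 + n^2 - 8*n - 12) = n^2 + 4*n + 4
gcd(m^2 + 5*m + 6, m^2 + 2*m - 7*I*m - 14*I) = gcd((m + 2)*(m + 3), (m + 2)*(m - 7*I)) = m + 2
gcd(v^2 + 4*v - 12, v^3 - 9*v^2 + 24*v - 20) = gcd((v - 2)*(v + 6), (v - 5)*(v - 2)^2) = v - 2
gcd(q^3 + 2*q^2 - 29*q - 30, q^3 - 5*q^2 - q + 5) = q^2 - 4*q - 5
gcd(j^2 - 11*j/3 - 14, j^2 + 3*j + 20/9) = 1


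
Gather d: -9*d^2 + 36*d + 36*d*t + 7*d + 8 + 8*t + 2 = -9*d^2 + d*(36*t + 43) + 8*t + 10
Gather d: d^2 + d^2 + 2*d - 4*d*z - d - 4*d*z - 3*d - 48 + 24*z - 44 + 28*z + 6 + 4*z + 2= 2*d^2 + d*(-8*z - 2) + 56*z - 84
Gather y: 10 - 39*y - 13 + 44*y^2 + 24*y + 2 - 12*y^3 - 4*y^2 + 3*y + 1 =-12*y^3 + 40*y^2 - 12*y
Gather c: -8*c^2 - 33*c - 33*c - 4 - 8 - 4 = -8*c^2 - 66*c - 16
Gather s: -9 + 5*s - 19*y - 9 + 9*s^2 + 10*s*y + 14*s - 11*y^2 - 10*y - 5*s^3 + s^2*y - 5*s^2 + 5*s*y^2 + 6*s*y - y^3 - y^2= -5*s^3 + s^2*(y + 4) + s*(5*y^2 + 16*y + 19) - y^3 - 12*y^2 - 29*y - 18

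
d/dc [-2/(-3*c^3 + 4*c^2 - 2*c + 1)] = 2*(-9*c^2 + 8*c - 2)/(3*c^3 - 4*c^2 + 2*c - 1)^2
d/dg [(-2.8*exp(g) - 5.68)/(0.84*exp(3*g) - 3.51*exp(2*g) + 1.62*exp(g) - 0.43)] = (4.704*exp(3*g) + 4.4856*exp(2*g) - 39.8736*exp(g) + 10.4056)*exp(g)/(0.7056*exp(6*g) - 5.8968*exp(5*g) + 15.0417*exp(4*g) - 12.0948*exp(3*g) + 5.643*exp(2*g) - 1.3932*exp(g) + 0.1849)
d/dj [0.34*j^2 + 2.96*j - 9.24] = 0.68*j + 2.96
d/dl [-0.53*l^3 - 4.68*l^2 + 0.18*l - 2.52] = -1.59*l^2 - 9.36*l + 0.18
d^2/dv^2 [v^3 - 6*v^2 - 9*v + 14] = 6*v - 12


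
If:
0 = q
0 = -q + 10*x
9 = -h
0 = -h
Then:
No Solution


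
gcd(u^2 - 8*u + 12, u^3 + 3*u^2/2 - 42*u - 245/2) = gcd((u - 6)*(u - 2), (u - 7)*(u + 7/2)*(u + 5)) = 1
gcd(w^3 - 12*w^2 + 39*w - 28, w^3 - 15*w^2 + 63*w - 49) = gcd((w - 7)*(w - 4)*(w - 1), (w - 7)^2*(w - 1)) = w^2 - 8*w + 7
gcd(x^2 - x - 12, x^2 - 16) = x - 4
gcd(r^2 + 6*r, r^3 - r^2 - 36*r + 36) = r + 6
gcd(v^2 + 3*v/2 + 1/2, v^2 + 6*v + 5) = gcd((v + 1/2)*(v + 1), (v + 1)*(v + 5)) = v + 1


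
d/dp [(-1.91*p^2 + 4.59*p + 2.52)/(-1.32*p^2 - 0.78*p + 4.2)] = (7.5486*p^2 - 9.3912*p + 21.2436)/(1.7424*p^4 + 2.0592*p^3 - 10.4796*p^2 - 6.552*p + 17.64)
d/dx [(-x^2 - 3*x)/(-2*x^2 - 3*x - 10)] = (-3*x^2 + 20*x + 30)/(4*x^4 + 12*x^3 + 49*x^2 + 60*x + 100)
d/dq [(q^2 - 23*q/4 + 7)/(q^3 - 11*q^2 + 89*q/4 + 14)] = 4*(-4*q^4 + 46*q^3 - 248*q^2 + 728*q - 945)/(16*q^6 - 352*q^5 + 2648*q^4 - 7384*q^3 + 2993*q^2 + 9968*q + 3136)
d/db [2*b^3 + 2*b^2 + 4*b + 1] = 6*b^2 + 4*b + 4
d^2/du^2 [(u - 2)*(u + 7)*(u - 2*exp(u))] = -2*u^2*exp(u) - 18*u*exp(u) + 6*u + 4*exp(u) + 10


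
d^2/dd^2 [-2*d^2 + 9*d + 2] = -4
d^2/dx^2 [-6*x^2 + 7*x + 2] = -12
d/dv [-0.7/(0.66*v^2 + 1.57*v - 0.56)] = (0.924*v + 1.099)/(0.66*v^2 + 1.57*v - 0.56)^2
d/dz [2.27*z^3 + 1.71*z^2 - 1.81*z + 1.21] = 6.81*z^2 + 3.42*z - 1.81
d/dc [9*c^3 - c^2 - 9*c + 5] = 27*c^2 - 2*c - 9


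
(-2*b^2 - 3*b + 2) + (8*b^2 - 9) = 6*b^2 - 3*b - 7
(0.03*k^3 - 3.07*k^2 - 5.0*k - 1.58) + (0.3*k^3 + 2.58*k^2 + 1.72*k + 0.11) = 0.33*k^3 - 0.49*k^2 - 3.28*k - 1.47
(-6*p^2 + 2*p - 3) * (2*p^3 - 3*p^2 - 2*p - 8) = -12*p^5 + 22*p^4 + 53*p^2 - 10*p + 24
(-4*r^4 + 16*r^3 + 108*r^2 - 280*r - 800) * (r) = -4*r^5 + 16*r^4 + 108*r^3 - 280*r^2 - 800*r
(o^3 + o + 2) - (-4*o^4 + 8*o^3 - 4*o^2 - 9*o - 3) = 4*o^4 - 7*o^3 + 4*o^2 + 10*o + 5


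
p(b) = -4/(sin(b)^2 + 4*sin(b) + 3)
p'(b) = -4*(-2*sin(b)*cos(b) - 4*cos(b))/(sin(b)^2 + 4*sin(b) + 3)^2 = 8*(sin(b) + 2)*cos(b)/(sin(b)^2 + 4*sin(b) + 3)^2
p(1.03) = -0.56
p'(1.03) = 0.23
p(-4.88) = -0.51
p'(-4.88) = 0.06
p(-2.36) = -5.89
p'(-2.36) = -15.98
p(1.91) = -0.52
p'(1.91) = -0.13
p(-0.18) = -1.73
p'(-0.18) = 2.67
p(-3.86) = -0.66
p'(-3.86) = -0.44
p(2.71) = -0.83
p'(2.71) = -0.75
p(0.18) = -1.07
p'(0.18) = 1.22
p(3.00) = -1.12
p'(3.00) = -1.32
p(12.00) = -3.50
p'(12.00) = 7.58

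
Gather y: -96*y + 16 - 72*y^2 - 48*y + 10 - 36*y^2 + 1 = -108*y^2 - 144*y + 27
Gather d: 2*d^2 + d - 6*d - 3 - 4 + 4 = 2*d^2 - 5*d - 3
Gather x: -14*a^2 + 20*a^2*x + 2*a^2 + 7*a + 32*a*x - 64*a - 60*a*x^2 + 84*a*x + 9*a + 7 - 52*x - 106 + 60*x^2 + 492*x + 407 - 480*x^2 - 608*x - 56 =-12*a^2 - 48*a + x^2*(-60*a - 420) + x*(20*a^2 + 116*a - 168) + 252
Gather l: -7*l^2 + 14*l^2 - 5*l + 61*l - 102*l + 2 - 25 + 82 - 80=7*l^2 - 46*l - 21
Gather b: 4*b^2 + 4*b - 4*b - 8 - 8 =4*b^2 - 16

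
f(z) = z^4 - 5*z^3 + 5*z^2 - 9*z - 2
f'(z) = 4*z^3 - 15*z^2 + 10*z - 9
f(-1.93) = 83.81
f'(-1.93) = -112.93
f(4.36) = 0.76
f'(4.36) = 80.98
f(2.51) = -32.46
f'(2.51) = -15.15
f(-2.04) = 96.94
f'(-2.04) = -125.78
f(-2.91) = 261.45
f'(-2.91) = -263.69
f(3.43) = -37.40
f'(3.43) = 10.24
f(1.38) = -14.41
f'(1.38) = -13.25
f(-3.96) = 668.46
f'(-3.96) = -532.22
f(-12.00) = 30202.00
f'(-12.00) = -9201.00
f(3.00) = -38.00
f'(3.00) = -6.00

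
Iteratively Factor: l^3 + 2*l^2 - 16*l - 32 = (l - 4)*(l^2 + 6*l + 8) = (l - 4)*(l + 4)*(l + 2)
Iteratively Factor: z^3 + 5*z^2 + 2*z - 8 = (z - 1)*(z^2 + 6*z + 8) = (z - 1)*(z + 4)*(z + 2)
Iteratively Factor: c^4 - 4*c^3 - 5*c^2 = (c - 5)*(c^3 + c^2) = (c - 5)*(c + 1)*(c^2) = c*(c - 5)*(c + 1)*(c)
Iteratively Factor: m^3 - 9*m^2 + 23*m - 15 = (m - 3)*(m^2 - 6*m + 5) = (m - 5)*(m - 3)*(m - 1)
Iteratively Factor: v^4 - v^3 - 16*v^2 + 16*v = (v + 4)*(v^3 - 5*v^2 + 4*v) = (v - 4)*(v + 4)*(v^2 - v) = v*(v - 4)*(v + 4)*(v - 1)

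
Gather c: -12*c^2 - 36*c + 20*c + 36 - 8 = -12*c^2 - 16*c + 28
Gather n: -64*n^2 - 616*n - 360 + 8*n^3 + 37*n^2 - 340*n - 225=8*n^3 - 27*n^2 - 956*n - 585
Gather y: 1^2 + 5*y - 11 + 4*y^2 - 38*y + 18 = 4*y^2 - 33*y + 8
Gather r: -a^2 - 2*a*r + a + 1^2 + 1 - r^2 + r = -a^2 + a - r^2 + r*(1 - 2*a) + 2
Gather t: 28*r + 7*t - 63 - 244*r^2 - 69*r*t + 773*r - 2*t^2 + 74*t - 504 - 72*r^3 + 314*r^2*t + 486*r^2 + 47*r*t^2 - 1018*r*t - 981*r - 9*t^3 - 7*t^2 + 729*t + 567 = -72*r^3 + 242*r^2 - 180*r - 9*t^3 + t^2*(47*r - 9) + t*(314*r^2 - 1087*r + 810)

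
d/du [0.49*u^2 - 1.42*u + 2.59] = 0.98*u - 1.42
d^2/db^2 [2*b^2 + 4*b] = 4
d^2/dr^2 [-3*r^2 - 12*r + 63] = -6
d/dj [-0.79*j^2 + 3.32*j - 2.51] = 3.32 - 1.58*j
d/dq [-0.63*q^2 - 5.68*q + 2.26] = -1.26*q - 5.68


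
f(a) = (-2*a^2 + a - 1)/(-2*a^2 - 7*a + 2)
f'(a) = (1 - 4*a)/(-2*a^2 - 7*a + 2) + (4*a + 7)*(-2*a^2 + a - 1)/(-2*a^2 - 7*a + 2)^2 = (16*a^2 - 12*a - 5)/(4*a^4 + 28*a^3 + 41*a^2 - 28*a + 4)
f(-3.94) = 24.53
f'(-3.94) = 135.02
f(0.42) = 0.72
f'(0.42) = -4.32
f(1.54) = 0.31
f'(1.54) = 0.08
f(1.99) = 0.35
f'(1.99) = 0.09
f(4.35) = 0.52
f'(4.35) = 0.06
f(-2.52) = -2.34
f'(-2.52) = 2.63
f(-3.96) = 22.11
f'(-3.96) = 108.67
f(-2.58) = -2.50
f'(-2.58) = 2.91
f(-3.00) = -4.40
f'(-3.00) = 7.00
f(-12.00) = 1.49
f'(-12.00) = 0.06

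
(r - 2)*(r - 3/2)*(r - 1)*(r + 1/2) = r^4 - 4*r^3 + 17*r^2/4 + r/4 - 3/2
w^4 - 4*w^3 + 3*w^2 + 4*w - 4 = (w - 2)^2*(w - 1)*(w + 1)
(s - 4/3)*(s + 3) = s^2 + 5*s/3 - 4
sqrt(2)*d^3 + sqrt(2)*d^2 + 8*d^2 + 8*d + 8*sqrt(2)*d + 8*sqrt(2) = (d + 2*sqrt(2))^2*(sqrt(2)*d + sqrt(2))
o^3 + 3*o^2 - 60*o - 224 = (o - 8)*(o + 4)*(o + 7)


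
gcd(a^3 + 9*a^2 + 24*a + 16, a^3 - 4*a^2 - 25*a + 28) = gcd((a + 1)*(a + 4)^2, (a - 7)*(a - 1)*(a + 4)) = a + 4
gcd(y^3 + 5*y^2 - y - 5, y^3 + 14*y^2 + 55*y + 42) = y + 1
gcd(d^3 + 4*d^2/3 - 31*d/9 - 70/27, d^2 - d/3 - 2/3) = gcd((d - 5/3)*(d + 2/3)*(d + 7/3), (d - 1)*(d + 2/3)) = d + 2/3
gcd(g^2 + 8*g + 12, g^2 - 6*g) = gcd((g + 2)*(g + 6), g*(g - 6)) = 1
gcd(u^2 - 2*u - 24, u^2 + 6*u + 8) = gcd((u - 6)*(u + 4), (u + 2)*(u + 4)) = u + 4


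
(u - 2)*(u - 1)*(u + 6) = u^3 + 3*u^2 - 16*u + 12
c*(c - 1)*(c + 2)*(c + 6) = c^4 + 7*c^3 + 4*c^2 - 12*c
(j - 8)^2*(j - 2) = j^3 - 18*j^2 + 96*j - 128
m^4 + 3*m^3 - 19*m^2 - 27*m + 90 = (m - 3)*(m - 2)*(m + 3)*(m + 5)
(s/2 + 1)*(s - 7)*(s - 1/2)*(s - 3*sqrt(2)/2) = s^4/2 - 11*s^3/4 - 3*sqrt(2)*s^3/4 - 23*s^2/4 + 33*sqrt(2)*s^2/8 + 7*s/2 + 69*sqrt(2)*s/8 - 21*sqrt(2)/4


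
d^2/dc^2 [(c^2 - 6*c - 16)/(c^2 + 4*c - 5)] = 2*(-10*c^3 - 33*c^2 - 282*c - 431)/(c^6 + 12*c^5 + 33*c^4 - 56*c^3 - 165*c^2 + 300*c - 125)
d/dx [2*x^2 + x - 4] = 4*x + 1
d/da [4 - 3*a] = -3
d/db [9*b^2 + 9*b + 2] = 18*b + 9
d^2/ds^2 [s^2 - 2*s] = 2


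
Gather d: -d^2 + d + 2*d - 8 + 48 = -d^2 + 3*d + 40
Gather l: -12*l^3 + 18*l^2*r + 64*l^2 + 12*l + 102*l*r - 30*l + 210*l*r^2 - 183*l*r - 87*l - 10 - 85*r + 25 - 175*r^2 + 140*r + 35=-12*l^3 + l^2*(18*r + 64) + l*(210*r^2 - 81*r - 105) - 175*r^2 + 55*r + 50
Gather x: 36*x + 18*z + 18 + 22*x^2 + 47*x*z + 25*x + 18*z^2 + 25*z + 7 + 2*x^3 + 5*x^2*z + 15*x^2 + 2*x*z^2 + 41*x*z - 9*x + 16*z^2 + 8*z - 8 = 2*x^3 + x^2*(5*z + 37) + x*(2*z^2 + 88*z + 52) + 34*z^2 + 51*z + 17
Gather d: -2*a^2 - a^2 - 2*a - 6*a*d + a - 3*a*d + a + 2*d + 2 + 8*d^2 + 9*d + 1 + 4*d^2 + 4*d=-3*a^2 + 12*d^2 + d*(15 - 9*a) + 3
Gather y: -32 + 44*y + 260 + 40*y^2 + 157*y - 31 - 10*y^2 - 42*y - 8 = 30*y^2 + 159*y + 189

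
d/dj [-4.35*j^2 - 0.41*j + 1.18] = -8.7*j - 0.41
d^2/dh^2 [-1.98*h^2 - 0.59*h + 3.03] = -3.96000000000000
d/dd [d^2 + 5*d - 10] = 2*d + 5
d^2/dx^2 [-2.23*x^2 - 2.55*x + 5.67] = -4.46000000000000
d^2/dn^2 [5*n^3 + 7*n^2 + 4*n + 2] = 30*n + 14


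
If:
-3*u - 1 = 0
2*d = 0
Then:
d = 0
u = -1/3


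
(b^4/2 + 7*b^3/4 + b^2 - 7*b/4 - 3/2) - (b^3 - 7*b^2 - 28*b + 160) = b^4/2 + 3*b^3/4 + 8*b^2 + 105*b/4 - 323/2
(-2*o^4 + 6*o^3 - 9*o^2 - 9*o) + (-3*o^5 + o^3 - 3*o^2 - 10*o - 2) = -3*o^5 - 2*o^4 + 7*o^3 - 12*o^2 - 19*o - 2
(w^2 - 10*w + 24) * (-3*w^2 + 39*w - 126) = -3*w^4 + 69*w^3 - 588*w^2 + 2196*w - 3024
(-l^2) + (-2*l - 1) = -l^2 - 2*l - 1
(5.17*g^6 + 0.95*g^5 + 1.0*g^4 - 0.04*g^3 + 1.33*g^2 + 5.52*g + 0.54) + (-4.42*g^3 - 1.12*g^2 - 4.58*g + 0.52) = 5.17*g^6 + 0.95*g^5 + 1.0*g^4 - 4.46*g^3 + 0.21*g^2 + 0.94*g + 1.06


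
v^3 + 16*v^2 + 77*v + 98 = (v + 2)*(v + 7)^2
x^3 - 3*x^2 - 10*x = x*(x - 5)*(x + 2)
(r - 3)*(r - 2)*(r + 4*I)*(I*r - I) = I*r^4 - 4*r^3 - 6*I*r^3 + 24*r^2 + 11*I*r^2 - 44*r - 6*I*r + 24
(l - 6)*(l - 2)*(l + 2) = l^3 - 6*l^2 - 4*l + 24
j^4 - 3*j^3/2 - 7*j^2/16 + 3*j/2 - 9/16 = (j - 1)*(j - 3/4)^2*(j + 1)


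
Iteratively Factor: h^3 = (h)*(h^2) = h^2*(h)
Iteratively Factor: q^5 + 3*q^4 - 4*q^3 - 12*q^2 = (q + 2)*(q^4 + q^3 - 6*q^2) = q*(q + 2)*(q^3 + q^2 - 6*q) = q^2*(q + 2)*(q^2 + q - 6) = q^2*(q - 2)*(q + 2)*(q + 3)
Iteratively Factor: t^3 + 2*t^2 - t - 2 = (t + 1)*(t^2 + t - 2) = (t - 1)*(t + 1)*(t + 2)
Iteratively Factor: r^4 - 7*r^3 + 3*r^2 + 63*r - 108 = (r - 3)*(r^3 - 4*r^2 - 9*r + 36) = (r - 3)*(r + 3)*(r^2 - 7*r + 12) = (r - 3)^2*(r + 3)*(r - 4)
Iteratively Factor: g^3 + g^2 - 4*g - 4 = (g + 1)*(g^2 - 4) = (g + 1)*(g + 2)*(g - 2)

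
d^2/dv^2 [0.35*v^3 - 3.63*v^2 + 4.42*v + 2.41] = 2.1*v - 7.26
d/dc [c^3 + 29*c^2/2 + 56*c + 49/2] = 3*c^2 + 29*c + 56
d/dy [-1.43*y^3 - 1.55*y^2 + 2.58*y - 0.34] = -4.29*y^2 - 3.1*y + 2.58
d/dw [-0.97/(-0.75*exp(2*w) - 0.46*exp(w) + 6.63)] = (-1.455*exp(w) - 0.4462)*exp(w)/(0.75*exp(2*w) + 0.46*exp(w) - 6.63)^2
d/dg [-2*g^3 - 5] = -6*g^2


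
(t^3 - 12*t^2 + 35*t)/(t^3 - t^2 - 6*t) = (-t^2 + 12*t - 35)/(-t^2 + t + 6)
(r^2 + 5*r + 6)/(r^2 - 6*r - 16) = (r + 3)/(r - 8)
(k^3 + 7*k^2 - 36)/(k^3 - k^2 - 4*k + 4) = (k^2 + 9*k + 18)/(k^2 + k - 2)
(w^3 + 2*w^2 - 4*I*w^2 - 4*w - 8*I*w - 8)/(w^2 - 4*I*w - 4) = w + 2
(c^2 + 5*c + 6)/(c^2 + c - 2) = (c + 3)/(c - 1)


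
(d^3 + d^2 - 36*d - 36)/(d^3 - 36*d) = (d + 1)/d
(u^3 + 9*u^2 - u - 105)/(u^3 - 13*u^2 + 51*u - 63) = (u^2 + 12*u + 35)/(u^2 - 10*u + 21)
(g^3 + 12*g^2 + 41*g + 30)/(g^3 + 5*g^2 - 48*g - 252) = (g^2 + 6*g + 5)/(g^2 - g - 42)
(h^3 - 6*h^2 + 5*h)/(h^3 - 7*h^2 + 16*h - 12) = h*(h^2 - 6*h + 5)/(h^3 - 7*h^2 + 16*h - 12)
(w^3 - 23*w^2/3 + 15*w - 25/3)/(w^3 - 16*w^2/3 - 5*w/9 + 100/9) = 3*(w - 1)/(3*w + 4)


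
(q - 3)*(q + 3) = q^2 - 9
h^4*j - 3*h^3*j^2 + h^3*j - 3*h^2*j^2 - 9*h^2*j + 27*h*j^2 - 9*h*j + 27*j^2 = (h - 3)*(h + 3)*(h - 3*j)*(h*j + j)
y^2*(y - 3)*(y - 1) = y^4 - 4*y^3 + 3*y^2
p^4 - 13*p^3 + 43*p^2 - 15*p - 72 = (p - 8)*(p - 3)^2*(p + 1)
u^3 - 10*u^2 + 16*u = u*(u - 8)*(u - 2)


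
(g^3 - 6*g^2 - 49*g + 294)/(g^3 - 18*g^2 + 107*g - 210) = (g + 7)/(g - 5)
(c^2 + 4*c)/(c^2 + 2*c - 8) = c/(c - 2)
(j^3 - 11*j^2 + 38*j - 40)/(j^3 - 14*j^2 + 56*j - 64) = (j - 5)/(j - 8)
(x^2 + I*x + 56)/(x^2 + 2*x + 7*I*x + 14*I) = (x^2 + I*x + 56)/(x^2 + x*(2 + 7*I) + 14*I)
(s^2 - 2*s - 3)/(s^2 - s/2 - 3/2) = 2*(s - 3)/(2*s - 3)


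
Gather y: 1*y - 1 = y - 1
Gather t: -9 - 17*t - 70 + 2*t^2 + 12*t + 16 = 2*t^2 - 5*t - 63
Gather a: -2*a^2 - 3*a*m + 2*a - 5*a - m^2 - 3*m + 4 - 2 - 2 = -2*a^2 + a*(-3*m - 3) - m^2 - 3*m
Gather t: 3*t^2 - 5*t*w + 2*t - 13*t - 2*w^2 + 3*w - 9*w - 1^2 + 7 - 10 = 3*t^2 + t*(-5*w - 11) - 2*w^2 - 6*w - 4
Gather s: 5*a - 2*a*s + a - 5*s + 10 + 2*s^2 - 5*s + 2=6*a + 2*s^2 + s*(-2*a - 10) + 12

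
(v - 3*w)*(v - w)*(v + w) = v^3 - 3*v^2*w - v*w^2 + 3*w^3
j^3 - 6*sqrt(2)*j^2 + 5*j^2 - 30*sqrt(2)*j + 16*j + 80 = (j + 5)*(j - 4*sqrt(2))*(j - 2*sqrt(2))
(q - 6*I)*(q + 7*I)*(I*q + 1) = I*q^3 + 43*I*q + 42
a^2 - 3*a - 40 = (a - 8)*(a + 5)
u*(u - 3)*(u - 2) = u^3 - 5*u^2 + 6*u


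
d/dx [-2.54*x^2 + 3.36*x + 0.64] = 3.36 - 5.08*x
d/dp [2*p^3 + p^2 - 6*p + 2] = 6*p^2 + 2*p - 6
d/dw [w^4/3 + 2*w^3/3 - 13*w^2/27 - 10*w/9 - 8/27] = 4*w^3/3 + 2*w^2 - 26*w/27 - 10/9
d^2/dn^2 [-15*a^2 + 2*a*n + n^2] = 2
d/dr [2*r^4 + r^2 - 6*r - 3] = 8*r^3 + 2*r - 6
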